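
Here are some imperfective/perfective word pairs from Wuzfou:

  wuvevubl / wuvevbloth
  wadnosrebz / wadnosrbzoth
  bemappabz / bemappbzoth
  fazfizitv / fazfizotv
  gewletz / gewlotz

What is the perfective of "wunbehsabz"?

"wunbehsabz" has second-to-last letter 'b'. The stems whose second-to-last letter is 'b' (wuvevubl → wuvevbloth, wadnosrebz → wadnosrbzoth, bemappabz → bemappbzoth) delete the last vowel and add -oth.
The other pattern: stems whose second-to-last letter is 't' change the last vowel to 'o'.
So wunbehsabz → wunbehsbzoth.

wunbehsbzoth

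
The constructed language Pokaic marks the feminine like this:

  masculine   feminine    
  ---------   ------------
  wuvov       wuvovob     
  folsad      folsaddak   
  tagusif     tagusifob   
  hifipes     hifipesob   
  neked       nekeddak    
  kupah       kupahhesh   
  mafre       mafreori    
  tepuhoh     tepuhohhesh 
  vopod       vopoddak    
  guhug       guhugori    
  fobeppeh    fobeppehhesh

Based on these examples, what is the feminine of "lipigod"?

"lipigod" ends in -d. The stems ending in -d (neked → nekeddak, vopod → vopoddak, folsad → folsaddak) double the final consonant and add -ak.
The other patterns: stems ending in -e or -g add -ori; stems ending in -h double the final consonant and add -esh; stems ending in -f, -s or -v add -ob.
So lipigod → lipigoddak.

lipigoddak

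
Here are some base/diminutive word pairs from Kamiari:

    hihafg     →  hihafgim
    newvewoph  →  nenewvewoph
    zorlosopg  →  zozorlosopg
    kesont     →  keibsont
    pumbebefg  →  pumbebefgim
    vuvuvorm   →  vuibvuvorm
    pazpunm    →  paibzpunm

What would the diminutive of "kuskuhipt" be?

kukuskuhipt

"kuskuhipt" has second-to-last letter 'p'. The stems whose second-to-last letter is 'p' (newvewoph → nenewvewoph, zorlosopg → zozorlosopg) repeat the first consonant+vowel as a prefix.
So kuskuhipt → kukuskuhipt.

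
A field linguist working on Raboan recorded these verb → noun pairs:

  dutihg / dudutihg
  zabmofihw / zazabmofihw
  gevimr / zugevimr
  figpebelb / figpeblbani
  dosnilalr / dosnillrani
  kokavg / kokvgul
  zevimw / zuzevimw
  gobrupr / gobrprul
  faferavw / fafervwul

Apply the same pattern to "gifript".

"gifript" has second-to-last letter 'p'. The one such stem in the data (gobrupr → gobrprul) deletes the last vowel and adds -ul (as do faferavw, kokavg), so the same rule applies.
The other patterns: stems whose second-to-last letter is 'h' repeat the first consonant+vowel as a prefix; stems whose second-to-last letter is 'm' add the prefix zu-; stems whose second-to-last letter is 'l' delete the last vowel and add -ani.
So gifript → gifrptul.

gifrptul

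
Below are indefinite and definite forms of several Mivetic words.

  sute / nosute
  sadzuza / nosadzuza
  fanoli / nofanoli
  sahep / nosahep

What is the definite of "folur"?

Every pair shown (sute → nosute, sadzuza → nosadzuza, fanoli → nofanoli, …) follows the same rule: add the prefix no-.
So folur → nofolur.

nofolur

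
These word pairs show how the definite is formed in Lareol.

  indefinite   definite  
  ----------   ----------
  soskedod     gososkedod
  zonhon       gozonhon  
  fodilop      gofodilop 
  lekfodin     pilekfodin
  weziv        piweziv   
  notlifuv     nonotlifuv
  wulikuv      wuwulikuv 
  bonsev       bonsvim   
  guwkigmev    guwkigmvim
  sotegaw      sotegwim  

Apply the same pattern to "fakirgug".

fafakirgug

zonhon and lekfodin both end in -n yet inflect differently (gozonhon, pilekfodin), so the final letter is not what conditions the rule; the last vowel is.
"fakirgug" has last vowel 'u'. The stems whose last vowel is 'u' (notlifuv → nonotlifuv, wulikuv → wuwulikuv) repeat the first consonant+vowel as a prefix.
The other patterns: stems whose last vowel is 'o' add the prefix go-; stems whose last vowel is 'i' add the prefix pi-; stems whose last vowel is 'a' or 'e' delete the last vowel and add -im.
So fakirgug → fafakirgug.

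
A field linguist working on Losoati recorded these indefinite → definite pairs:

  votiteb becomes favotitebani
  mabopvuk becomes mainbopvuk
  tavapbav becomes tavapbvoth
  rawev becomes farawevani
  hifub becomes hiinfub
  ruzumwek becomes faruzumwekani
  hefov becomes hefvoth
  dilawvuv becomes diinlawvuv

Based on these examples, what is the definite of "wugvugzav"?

"wugvugzav" has last vowel 'a'. The one such stem in the data (tavapbav → tavapbvoth) deletes the last vowel and adds -oth (as does hefov), so the same rule applies.
The other patterns: stems whose last vowel is 'e' add fa- … -ani around the stem; stems whose last vowel is 'u' insert -in- after the first vowel.
So wugvugzav → wugvugzvoth.

wugvugzvoth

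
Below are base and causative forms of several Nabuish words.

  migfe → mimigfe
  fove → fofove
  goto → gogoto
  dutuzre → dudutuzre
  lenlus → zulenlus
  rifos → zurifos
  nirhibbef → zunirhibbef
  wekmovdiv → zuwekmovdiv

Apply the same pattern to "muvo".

goto and rifos both have last vowel 'o' yet inflect differently (gogoto, zurifos), so the last vowel is not what conditions the rule; whether the stem ends in a vowel or a consonant is.
"muvo" ends in a vowel. The stems ending in a vowel (migfe → mimigfe, fove → fofove, goto → gogoto) repeat the first consonant+vowel as a prefix.
So muvo → mumuvo.

mumuvo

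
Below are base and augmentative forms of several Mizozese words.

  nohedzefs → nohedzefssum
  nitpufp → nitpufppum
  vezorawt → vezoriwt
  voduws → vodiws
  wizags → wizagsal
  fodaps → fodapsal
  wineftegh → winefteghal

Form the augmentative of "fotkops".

nohedzefs and voduws both end in -s yet inflect differently (nohedzefssum, vodiws), so the final letter is not what conditions the rule; the second-to-last letter is.
"fotkops" has second-to-last letter 'p'. The one such stem in the data (fodaps → fodapsal) adds -al, so the same rule applies.
The other patterns: stems whose second-to-last letter is 'f' double the final consonant and add -um; stems whose second-to-last letter is 'w' change the last vowel to 'i'.
So fotkops → fotkopsal.

fotkopsal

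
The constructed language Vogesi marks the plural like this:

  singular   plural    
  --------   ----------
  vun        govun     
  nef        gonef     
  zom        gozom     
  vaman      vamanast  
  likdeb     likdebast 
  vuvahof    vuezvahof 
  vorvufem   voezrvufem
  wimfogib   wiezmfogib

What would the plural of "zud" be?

gozud

vun and vaman both end in -n yet inflect differently (govun, vamanast), so the final letter is not what conditions the rule; the number of vowels is.
"zud" has 1 vowel. The stems with 1 vowel (vun → govun, nef → gonef, zom → gozom) add the prefix go-.
The other patterns: stems with 2 vowels add -ast; stems with 3 vowels insert -ez- after the first vowel.
So zud → gozud.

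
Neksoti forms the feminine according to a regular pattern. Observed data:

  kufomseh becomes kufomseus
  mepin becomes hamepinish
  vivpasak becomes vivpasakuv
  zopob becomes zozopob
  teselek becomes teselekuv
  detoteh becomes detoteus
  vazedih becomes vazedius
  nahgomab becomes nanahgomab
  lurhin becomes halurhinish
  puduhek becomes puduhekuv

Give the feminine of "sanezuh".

sanezuus

"sanezuh" ends in -h. The stems ending in -h (detoteh → detoteus, vazedih → vazedius, kufomseh → kufomseus) drop the final letter and add -us.
So sanezuh → sanezuus.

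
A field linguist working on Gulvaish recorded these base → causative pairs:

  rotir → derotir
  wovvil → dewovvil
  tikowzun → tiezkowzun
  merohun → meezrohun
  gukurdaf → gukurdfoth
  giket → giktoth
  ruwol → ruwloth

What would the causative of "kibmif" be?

wovvil and ruwol both end in -l yet inflect differently (dewovvil, ruwloth), so the final letter is not what conditions the rule; the last vowel is.
"kibmif" has last vowel 'i'. The stems whose last vowel is 'i' (rotir → derotir, wovvil → dewovvil) add the prefix de-.
So kibmif → dekibmif.

dekibmif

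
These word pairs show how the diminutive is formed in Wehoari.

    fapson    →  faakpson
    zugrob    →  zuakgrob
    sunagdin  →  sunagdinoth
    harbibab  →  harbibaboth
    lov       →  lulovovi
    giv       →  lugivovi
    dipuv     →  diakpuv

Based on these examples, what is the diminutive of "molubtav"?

molubtavoth

giv and dipuv both end in -v yet inflect differently (lugivovi, diakpuv), so the final letter is not what conditions the rule; the number of vowels is.
"molubtav" has 3 vowels. The stems with 3 vowels (sunagdin → sunagdinoth, harbibab → harbibaboth) add -oth.
So molubtav → molubtavoth.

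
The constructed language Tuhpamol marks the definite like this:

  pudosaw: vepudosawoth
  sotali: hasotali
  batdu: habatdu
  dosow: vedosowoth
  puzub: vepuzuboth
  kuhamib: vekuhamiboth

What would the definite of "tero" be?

hatero

batdu and puzub both have last vowel 'u' yet inflect differently (habatdu, vepuzuboth), so the last vowel is not what conditions the rule; whether the stem ends in a vowel or a consonant is.
"tero" ends in a vowel. The stems ending in a vowel (sotali → hasotali, batdu → habatdu) add the prefix ha-.
The other pattern: stems ending in a consonant add ve- … -oth around the stem.
So tero → hatero.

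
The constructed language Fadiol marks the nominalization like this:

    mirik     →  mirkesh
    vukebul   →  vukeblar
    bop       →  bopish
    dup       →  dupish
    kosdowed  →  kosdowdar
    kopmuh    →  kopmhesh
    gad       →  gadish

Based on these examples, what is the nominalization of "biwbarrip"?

"biwbarrip" has 3 vowels. The stems with 3 vowels (kosdowed → kosdowdar, vukebul → vukeblar) delete the last vowel and add -ar.
So biwbarrip → biwbarrpar.

biwbarrpar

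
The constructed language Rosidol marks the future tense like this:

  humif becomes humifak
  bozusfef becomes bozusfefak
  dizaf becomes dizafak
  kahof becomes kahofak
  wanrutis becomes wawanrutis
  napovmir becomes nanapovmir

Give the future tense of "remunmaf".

remunmafak

"remunmaf" ends in -f. The stems ending in -f (dizaf → dizafak, humif → humifak, kahof → kahofak) add -ak.
The other pattern: stems ending in -r or -s repeat the first consonant+vowel as a prefix.
So remunmaf → remunmafak.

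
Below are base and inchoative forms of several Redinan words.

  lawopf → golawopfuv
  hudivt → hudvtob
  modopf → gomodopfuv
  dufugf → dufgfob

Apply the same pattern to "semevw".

lawopf and dufugf both end in -f yet inflect differently (golawopfuv, dufgfob), so the final letter is not what conditions the rule; the second-to-last letter is.
"semevw" has second-to-last letter 'v'. The one such stem in the data (hudivt → hudvtob) deletes the last vowel and adds -ob (as does dufugf), so the same rule applies.
The other pattern: stems whose second-to-last letter is 'p' add go- … -uv around the stem.
So semevw → semvwob.

semvwob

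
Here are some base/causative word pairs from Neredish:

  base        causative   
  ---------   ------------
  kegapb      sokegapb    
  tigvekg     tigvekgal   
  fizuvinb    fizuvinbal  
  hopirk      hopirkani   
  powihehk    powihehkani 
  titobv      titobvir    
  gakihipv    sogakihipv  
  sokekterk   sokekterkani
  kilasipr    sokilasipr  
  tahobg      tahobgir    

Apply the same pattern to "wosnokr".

wosnokral

titobv and gakihipv both end in -v yet inflect differently (titobvir, sogakihipv), so the final letter is not what conditions the rule; the second-to-last letter is.
"wosnokr" has second-to-last letter 'k'. The one such stem in the data (tigvekg → tigvekgal) adds -al, so the same rule applies.
So wosnokr → wosnokral.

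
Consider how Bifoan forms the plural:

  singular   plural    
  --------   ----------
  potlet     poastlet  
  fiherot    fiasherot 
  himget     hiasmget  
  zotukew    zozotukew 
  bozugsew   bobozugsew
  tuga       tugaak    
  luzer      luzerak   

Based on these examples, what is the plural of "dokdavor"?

dokdavorak

potlet and zotukew both have last vowel 'e' yet inflect differently (poastlet, zozotukew), so the last vowel is not what conditions the rule; the final letter is.
"dokdavor" ends in -r. The one such stem in the data (luzer → luzerak) adds -ak, so the same rule applies.
The other patterns: stems ending in -t insert -as- after the first vowel; stems ending in -w repeat the first consonant+vowel as a prefix.
So dokdavor → dokdavorak.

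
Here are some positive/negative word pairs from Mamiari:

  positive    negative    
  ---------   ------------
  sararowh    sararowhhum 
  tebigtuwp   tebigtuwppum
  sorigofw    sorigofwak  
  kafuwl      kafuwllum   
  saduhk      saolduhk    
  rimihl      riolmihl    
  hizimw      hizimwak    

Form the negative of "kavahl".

kaolvahl

"kavahl" has second-to-last letter 'h'. The stems whose second-to-last letter is 'h' (rimihl → riolmihl, saduhk → saolduhk) insert -ol- after the first vowel.
The other patterns: stems whose second-to-last letter is 'w' double the final consonant and add -um; stems whose second-to-last letter is 'f' or 'm' add -ak.
So kavahl → kaolvahl.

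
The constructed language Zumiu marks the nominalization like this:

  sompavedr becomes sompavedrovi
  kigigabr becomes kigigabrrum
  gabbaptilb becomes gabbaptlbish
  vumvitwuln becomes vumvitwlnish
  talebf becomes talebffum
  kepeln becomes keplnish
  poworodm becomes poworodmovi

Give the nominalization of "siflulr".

sifllrish

"siflulr" has second-to-last letter 'l'. The stems whose second-to-last letter is 'l' (gabbaptilb → gabbaptlbish, vumvitwuln → vumvitwlnish, kepeln → keplnish) delete the last vowel and add -ish.
So siflulr → sifllrish.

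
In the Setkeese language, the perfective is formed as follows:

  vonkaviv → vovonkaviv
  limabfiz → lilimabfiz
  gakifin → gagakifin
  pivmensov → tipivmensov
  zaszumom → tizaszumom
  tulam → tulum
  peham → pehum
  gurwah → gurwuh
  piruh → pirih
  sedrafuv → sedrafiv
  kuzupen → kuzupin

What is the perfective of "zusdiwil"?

zuzusdiwil

"zusdiwil" has last vowel 'i'. The stems whose last vowel is 'i' (vonkaviv → vovonkaviv, limabfiz → lilimabfiz, gakifin → gagakifin) repeat the first consonant+vowel as a prefix.
The other patterns: stems whose last vowel is 'o' add the prefix ti-; stems whose last vowel is 'a' change the last vowel to 'u'; stems whose last vowel is 'e' or 'u' change the last vowel to 'i'.
So zusdiwil → zuzusdiwil.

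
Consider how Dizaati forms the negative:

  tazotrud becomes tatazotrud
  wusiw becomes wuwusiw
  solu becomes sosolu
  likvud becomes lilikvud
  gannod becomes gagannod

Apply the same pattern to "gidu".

Every pair shown (tazotrud → tatazotrud, wusiw → wuwusiw, solu → sosolu, …) follows the same rule: repeat the first consonant+vowel as a prefix.
So gidu → gigidu.

gigidu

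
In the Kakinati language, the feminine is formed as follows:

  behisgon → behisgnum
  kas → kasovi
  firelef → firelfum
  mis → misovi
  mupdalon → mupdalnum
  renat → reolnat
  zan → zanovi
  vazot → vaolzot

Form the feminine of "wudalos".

zan and mupdalon both end in -n yet inflect differently (zanovi, mupdalnum), so the final letter is not what conditions the rule; the number of vowels is.
"wudalos" has 3 vowels. The stems with 3 vowels (mupdalon → mupdalnum, firelef → firelfum, behisgon → behisgnum) delete the last vowel and add -um.
So wudalos → wudalsum.

wudalsum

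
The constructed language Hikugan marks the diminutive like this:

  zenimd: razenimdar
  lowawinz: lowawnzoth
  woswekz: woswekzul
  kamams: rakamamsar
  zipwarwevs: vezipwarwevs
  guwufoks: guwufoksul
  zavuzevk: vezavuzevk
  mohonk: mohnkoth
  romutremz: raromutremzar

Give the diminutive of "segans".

segnsoth

"segans" has second-to-last letter 'n'. The stems whose second-to-last letter is 'n' (lowawinz → lowawnzoth, mohonk → mohnkoth) delete the last vowel and add -oth.
The other patterns: stems whose second-to-last letter is 'k' add -ul; stems whose second-to-last letter is 'm' add ra- … -ar around the stem; stems whose second-to-last letter is 'v' add the prefix ve-.
So segans → segnsoth.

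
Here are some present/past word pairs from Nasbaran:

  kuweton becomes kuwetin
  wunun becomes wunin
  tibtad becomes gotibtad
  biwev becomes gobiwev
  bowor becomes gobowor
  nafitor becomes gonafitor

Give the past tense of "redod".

goredod

kuweton and bowor both have last vowel 'o' yet inflect differently (kuwetin, gobowor), so the last vowel is not what conditions the rule; the final letter is.
"redod" ends in -d. The one such stem in the data (tibtad → gotibtad) adds the prefix go-, so the same rule applies.
So redod → goredod.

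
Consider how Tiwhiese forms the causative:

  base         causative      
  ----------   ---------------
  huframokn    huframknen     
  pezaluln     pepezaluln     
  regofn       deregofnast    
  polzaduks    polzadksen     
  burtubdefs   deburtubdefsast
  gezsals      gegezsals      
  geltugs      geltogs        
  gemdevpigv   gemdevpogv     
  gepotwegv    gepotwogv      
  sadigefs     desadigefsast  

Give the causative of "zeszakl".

zeszklen

regofn and huframokn both end in -n yet inflect differently (deregofnast, huframknen), so the final letter is not what conditions the rule; the second-to-last letter is.
"zeszakl" has second-to-last letter 'k'. The stems whose second-to-last letter is 'k' (huframokn → huframknen, polzaduks → polzadksen) delete the last vowel and add -en.
So zeszakl → zeszklen.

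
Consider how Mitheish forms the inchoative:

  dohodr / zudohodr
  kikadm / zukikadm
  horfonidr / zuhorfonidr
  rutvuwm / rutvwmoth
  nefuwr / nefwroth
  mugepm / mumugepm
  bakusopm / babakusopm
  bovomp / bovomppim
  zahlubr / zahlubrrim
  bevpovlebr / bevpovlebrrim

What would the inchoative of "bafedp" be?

kikadm and rutvuwm both end in -m yet inflect differently (zukikadm, rutvwmoth), so the final letter is not what conditions the rule; the second-to-last letter is.
"bafedp" has second-to-last letter 'd'. The stems whose second-to-last letter is 'd' (dohodr → zudohodr, kikadm → zukikadm, horfonidr → zuhorfonidr) add the prefix zu-.
The other patterns: stems whose second-to-last letter is 'w' delete the last vowel and add -oth; stems whose second-to-last letter is 'p' repeat the first consonant+vowel as a prefix; stems whose second-to-last letter is 'b' or 'm' double the final consonant and add -im.
So bafedp → zubafedp.

zubafedp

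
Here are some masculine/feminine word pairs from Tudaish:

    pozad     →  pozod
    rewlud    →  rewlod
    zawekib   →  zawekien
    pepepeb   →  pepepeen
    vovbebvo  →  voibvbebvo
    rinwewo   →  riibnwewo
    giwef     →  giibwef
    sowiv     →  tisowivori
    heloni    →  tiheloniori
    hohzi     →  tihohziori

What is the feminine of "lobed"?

lobod

"lobed" ends in -d. The stems ending in -d (pozad → pozod, rewlud → rewlod) change the last vowel to 'o'.
The other patterns: stems ending in -b drop the final letter and add -en; stems ending in -f or -o insert -ib- after the first vowel; stems ending in -i or -v add ti- … -ori around the stem.
So lobed → lobod.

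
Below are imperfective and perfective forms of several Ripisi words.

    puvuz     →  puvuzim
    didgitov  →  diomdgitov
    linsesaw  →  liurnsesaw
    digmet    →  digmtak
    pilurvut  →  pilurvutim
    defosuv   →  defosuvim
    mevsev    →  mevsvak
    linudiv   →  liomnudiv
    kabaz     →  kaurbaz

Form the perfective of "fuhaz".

fuurhaz

mevsev and linudiv both end in -v yet inflect differently (mevsvak, liomnudiv), so the final letter is not what conditions the rule; the last vowel is.
"fuhaz" has last vowel 'a'. The stems whose last vowel is 'a' (kabaz → kaurbaz, linsesaw → liurnsesaw) insert -ur- after the first vowel.
So fuhaz → fuurhaz.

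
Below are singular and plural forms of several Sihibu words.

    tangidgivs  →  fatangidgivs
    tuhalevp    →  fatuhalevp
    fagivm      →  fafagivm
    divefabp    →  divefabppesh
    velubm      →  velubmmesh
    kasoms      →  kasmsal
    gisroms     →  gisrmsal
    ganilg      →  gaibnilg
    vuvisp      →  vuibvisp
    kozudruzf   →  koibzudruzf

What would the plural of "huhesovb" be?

"huhesovb" has second-to-last letter 'v'. The stems whose second-to-last letter is 'v' (tangidgivs → fatangidgivs, tuhalevp → fatuhalevp, fagivm → fafagivm) add the prefix fa-.
So huhesovb → fahuhesovb.

fahuhesovb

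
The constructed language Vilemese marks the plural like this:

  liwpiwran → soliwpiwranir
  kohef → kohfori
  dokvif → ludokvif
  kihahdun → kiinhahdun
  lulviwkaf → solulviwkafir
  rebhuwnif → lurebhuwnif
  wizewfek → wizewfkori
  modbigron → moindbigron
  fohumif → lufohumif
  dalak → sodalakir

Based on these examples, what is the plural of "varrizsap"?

sovarrizsapir

kohef and lulviwkaf both end in -f yet inflect differently (kohfori, solulviwkafir), so the final letter is not what conditions the rule; the last vowel is.
"varrizsap" has last vowel 'a'. The stems whose last vowel is 'a' (lulviwkaf → solulviwkafir, liwpiwran → soliwpiwranir, dalak → sodalakir) add so- … -ir around the stem.
So varrizsap → sovarrizsapir.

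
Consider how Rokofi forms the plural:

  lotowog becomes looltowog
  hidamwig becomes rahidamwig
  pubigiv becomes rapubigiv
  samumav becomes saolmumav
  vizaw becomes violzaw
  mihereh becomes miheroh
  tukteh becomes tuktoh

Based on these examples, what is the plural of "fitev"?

fitov

"fitev" has last vowel 'e'. The stems whose last vowel is 'e' (tukteh → tuktoh, mihereh → miheroh) change the last vowel to 'o'.
So fitev → fitov.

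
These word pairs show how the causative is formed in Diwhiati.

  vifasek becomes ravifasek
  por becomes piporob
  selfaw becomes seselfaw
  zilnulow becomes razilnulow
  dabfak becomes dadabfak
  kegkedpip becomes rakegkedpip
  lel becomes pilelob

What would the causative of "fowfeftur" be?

rafowfeftur

dabfak and vifasek both end in -k yet inflect differently (dadabfak, ravifasek), so the final letter is not what conditions the rule; the number of vowels is.
"fowfeftur" has 3 vowels. The stems with 3 vowels (vifasek → ravifasek, zilnulow → razilnulow, kegkedpip → rakegkedpip) add the prefix ra-.
So fowfeftur → rafowfeftur.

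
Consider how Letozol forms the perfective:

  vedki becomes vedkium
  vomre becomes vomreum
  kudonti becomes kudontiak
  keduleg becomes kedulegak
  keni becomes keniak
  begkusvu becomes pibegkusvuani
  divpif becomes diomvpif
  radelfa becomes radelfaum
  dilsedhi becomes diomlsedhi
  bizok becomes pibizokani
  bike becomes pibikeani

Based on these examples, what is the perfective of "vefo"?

bike and vomre both end in -e yet inflect differently (pibikeani, vomreum), so the final letter is not what conditions the rule; the first letter is.
"vefo" begins with v-. The stems beginning with v- (vomre → vomreum, vedki → vedkium) add -um.
So vefo → vefoum.

vefoum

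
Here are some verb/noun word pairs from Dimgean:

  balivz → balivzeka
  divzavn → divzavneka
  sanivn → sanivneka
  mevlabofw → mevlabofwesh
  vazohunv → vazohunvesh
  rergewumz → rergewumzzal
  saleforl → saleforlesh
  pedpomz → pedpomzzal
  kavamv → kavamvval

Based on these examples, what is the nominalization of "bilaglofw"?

balivz and pedpomz both end in -z yet inflect differently (balivzeka, pedpomzzal), so the final letter is not what conditions the rule; the second-to-last letter is.
"bilaglofw" has second-to-last letter 'f'. The one such stem in the data (mevlabofw → mevlabofwesh) adds -esh, so the same rule applies.
The other patterns: stems whose second-to-last letter is 'v' add -eka; stems whose second-to-last letter is 'm' double the final consonant and add -al.
So bilaglofw → bilaglofwesh.

bilaglofwesh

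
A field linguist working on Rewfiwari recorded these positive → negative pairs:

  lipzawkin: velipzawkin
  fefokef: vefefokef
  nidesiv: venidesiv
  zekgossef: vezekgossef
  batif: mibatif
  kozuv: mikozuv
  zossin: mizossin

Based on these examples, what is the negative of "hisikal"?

fefokef and batif both end in -f yet inflect differently (vefefokef, mibatif), so the final letter is not what conditions the rule; the number of vowels is.
"hisikal" has 3 vowels. The stems with 3 vowels (lipzawkin → velipzawkin, fefokef → vefefokef, nidesiv → venidesiv) add the prefix ve-.
The other pattern: stems with 2 vowels add the prefix mi-.
So hisikal → vehisikal.

vehisikal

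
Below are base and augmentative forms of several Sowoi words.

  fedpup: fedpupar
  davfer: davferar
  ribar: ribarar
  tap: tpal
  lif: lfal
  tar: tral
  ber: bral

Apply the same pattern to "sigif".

sigifar

tap and fedpup both end in -p yet inflect differently (tpal, fedpupar), so the final letter is not what conditions the rule; the number of vowels is.
"sigif" has 2 vowels. The stems with 2 vowels (fedpup → fedpupar, ribar → ribarar, davfer → davferar) add -ar.
So sigif → sigifar.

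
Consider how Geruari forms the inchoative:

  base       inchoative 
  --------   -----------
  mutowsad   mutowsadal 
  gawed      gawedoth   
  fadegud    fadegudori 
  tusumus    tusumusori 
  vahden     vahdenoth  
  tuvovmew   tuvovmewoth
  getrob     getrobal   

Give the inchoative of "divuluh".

fadegud and gawed both end in -d yet inflect differently (fadegudori, gawedoth), so the final letter is not what conditions the rule; the last vowel is.
"divuluh" has last vowel 'u'. The stems whose last vowel is 'u' (fadegud → fadegudori, tusumus → tusumusori) add -ori.
The other patterns: stems whose last vowel is 'e' add -oth; stems whose last vowel is 'a' or 'o' add -al.
So divuluh → divuluhori.

divuluhori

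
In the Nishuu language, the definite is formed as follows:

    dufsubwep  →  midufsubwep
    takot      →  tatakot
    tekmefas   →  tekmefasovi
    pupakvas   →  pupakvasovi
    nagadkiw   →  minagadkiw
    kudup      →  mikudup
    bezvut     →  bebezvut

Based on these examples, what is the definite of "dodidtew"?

midodidtew

bezvut and kudup both have last vowel 'u' yet inflect differently (bebezvut, mikudup), so the last vowel is not what conditions the rule; the final letter is.
"dodidtew" ends in -w. The one such stem in the data (nagadkiw → minagadkiw) adds the prefix mi-, so the same rule applies.
So dodidtew → midodidtew.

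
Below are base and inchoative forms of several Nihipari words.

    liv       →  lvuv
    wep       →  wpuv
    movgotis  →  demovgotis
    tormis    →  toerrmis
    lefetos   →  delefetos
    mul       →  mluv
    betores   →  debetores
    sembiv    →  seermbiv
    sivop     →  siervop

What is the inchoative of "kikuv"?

kierkuv

"kikuv" has 2 vowels. The stems with 2 vowels (tormis → toerrmis, sivop → siervop, sembiv → seermbiv) insert -er- after the first vowel.
The other patterns: stems with 1 vowel delete the last vowel and add -uv; stems with 3 vowels add the prefix de-.
So kikuv → kierkuv.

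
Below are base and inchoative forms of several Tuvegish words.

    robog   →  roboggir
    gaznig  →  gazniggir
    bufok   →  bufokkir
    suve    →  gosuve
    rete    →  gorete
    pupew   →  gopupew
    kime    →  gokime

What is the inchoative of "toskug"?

toskuggir

"toskug" ends in -g. The stems ending in -g (robog → roboggir, gaznig → gazniggir) double the final consonant and add -ir.
The other pattern: stems ending in -e or -w add the prefix go-.
So toskug → toskuggir.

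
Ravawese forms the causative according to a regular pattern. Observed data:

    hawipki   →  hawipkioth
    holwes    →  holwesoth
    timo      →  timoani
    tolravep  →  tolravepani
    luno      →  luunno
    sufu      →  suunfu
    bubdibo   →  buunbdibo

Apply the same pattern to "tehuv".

tehuvani

timo and luno both end in -o yet inflect differently (timoani, luunno), so the final letter is not what conditions the rule; the first letter is.
"tehuv" begins with t-. The stems beginning with t- (timo → timoani, tolravep → tolravepani) add -ani.
So tehuv → tehuvani.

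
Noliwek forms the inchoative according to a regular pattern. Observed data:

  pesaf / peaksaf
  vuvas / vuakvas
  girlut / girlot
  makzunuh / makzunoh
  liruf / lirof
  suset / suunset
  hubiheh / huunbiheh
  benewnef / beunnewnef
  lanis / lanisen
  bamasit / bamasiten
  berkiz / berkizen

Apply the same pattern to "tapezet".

"tapezet" has last vowel 'e'. The stems whose last vowel is 'e' (suset → suunset, hubiheh → huunbiheh, benewnef → beunnewnef) insert -un- after the first vowel.
So tapezet → taunpezet.

taunpezet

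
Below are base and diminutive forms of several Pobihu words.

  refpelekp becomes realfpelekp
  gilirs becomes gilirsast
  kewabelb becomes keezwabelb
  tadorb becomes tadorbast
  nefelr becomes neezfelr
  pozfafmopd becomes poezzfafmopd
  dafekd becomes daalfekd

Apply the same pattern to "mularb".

tadorb and kewabelb both end in -b yet inflect differently (tadorbast, keezwabelb), so the final letter is not what conditions the rule; the second-to-last letter is.
"mularb" has second-to-last letter 'r'. The stems whose second-to-last letter is 'r' (tadorb → tadorbast, gilirs → gilirsast) add -ast.
The other patterns: stems whose second-to-last letter is 'k' insert -al- after the first vowel; stems whose second-to-last letter is 'l' or 'p' insert -ez- after the first vowel.
So mularb → mularbast.

mularbast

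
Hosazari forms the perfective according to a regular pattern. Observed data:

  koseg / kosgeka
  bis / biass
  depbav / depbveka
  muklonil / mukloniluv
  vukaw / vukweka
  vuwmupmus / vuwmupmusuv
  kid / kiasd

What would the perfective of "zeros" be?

bis and vuwmupmus both end in -s yet inflect differently (biass, vuwmupmusuv), so the final letter is not what conditions the rule; the number of vowels is.
"zeros" has 2 vowels. The stems with 2 vowels (depbav → depbveka, vukaw → vukweka, koseg → kosgeka) delete the last vowel and add -eka.
The other patterns: stems with 1 vowel insert -as- after the first vowel; stems with 3 vowels add -uv.
So zeros → zerseka.

zerseka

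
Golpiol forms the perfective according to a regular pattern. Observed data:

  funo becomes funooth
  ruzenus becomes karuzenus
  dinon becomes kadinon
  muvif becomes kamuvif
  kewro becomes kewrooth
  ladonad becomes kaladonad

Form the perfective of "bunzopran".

kewro and dinon both have last vowel 'o' yet inflect differently (kewrooth, kadinon), so the last vowel is not what conditions the rule; whether the stem ends in a vowel or a consonant is.
"bunzopran" ends in a consonant. The stems ending in a consonant (ruzenus → karuzenus, ladonad → kaladonad, muvif → kamuvif) add the prefix ka-.
The other pattern: stems ending in a vowel add -oth.
So bunzopran → kabunzopran.

kabunzopran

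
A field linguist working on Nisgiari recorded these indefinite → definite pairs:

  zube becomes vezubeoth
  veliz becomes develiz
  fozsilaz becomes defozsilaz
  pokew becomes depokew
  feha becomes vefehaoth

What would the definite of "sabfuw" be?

desabfuw

fozsilaz and feha both have last vowel 'a' yet inflect differently (defozsilaz, vefehaoth), so the last vowel is not what conditions the rule; whether the stem ends in a vowel or a consonant is.
"sabfuw" ends in a consonant. The stems ending in a consonant (fozsilaz → defozsilaz, pokew → depokew, veliz → develiz) add the prefix de-.
The other pattern: stems ending in a vowel add ve- … -oth around the stem.
So sabfuw → desabfuw.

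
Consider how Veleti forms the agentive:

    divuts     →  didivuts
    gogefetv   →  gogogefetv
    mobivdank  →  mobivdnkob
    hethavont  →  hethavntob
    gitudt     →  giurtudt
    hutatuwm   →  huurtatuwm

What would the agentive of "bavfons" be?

"bavfons" has second-to-last letter 'n'. The stems whose second-to-last letter is 'n' (mobivdank → mobivdnkob, hethavont → hethavntob) delete the last vowel and add -ob.
The other patterns: stems whose second-to-last letter is 't' repeat the first consonant+vowel as a prefix; stems whose second-to-last letter is 'd' or 'w' insert -ur- after the first vowel.
So bavfons → bavfnsob.

bavfnsob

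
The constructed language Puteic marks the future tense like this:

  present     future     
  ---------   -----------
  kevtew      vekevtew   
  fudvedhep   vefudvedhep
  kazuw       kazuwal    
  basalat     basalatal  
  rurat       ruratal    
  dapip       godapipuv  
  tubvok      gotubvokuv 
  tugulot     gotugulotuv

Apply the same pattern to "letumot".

goletumotuv

kevtew and kazuw both end in -w yet inflect differently (vekevtew, kazuwal), so the final letter is not what conditions the rule; the last vowel is.
"letumot" has last vowel 'o'. The stems whose last vowel is 'o' (tubvok → gotubvokuv, tugulot → gotugulotuv) add go- … -uv around the stem.
The other patterns: stems whose last vowel is 'e' add the prefix ve-; stems whose last vowel is 'a' or 'u' add -al.
So letumot → goletumotuv.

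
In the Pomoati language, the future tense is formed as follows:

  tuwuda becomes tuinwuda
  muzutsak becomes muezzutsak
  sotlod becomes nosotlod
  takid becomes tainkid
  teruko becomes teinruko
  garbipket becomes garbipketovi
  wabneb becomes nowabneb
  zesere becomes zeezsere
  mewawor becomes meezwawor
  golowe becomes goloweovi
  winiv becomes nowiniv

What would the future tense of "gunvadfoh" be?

zesere and golowe both end in -e yet inflect differently (zeezsere, goloweovi), so the final letter is not what conditions the rule; the first letter is.
"gunvadfoh" begins with g-. The stems beginning with g- (garbipket → garbipketovi, golowe → goloweovi) add -ovi.
So gunvadfoh → gunvadfohovi.

gunvadfohovi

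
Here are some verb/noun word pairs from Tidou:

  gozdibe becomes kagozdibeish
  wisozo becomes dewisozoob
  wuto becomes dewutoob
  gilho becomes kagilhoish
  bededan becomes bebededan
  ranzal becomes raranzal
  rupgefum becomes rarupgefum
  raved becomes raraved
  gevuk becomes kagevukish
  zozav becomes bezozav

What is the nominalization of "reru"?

wuto and gilho both end in -o yet inflect differently (dewutoob, kagilhoish), so the final letter is not what conditions the rule; the first letter is.
"reru" begins with r-. The stems beginning with r- (ranzal → raranzal, rupgefum → rarupgefum, raved → raraved) add the prefix ra-.
So reru → rareru.

rareru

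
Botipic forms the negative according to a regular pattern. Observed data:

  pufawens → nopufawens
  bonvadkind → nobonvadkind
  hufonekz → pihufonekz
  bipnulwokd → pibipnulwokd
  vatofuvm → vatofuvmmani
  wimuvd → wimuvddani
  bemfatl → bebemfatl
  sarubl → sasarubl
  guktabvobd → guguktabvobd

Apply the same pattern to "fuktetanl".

nofuktetanl

bonvadkind and bipnulwokd both end in -d yet inflect differently (nobonvadkind, pibipnulwokd), so the final letter is not what conditions the rule; the second-to-last letter is.
"fuktetanl" has second-to-last letter 'n'. The stems whose second-to-last letter is 'n' (pufawens → nopufawens, bonvadkind → nobonvadkind) add the prefix no-.
The other patterns: stems whose second-to-last letter is 'k' add the prefix pi-; stems whose second-to-last letter is 'v' double the final consonant and add -ani; stems whose second-to-last letter is 'b' or 't' repeat the first consonant+vowel as a prefix.
So fuktetanl → nofuktetanl.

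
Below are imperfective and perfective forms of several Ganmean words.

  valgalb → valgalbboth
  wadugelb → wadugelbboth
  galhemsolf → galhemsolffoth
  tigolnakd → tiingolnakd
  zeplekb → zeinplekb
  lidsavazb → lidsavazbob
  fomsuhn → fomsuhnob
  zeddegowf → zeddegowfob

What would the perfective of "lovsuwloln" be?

lovsuwlolnnoth

"lovsuwloln" has second-to-last letter 'l'. The stems whose second-to-last letter is 'l' (valgalb → valgalbboth, wadugelb → wadugelbboth, galhemsolf → galhemsolffoth) double the final consonant and add -oth.
The other patterns: stems whose second-to-last letter is 'k' insert -in- after the first vowel; stems whose second-to-last letter is 'h', 'w' or 'z' add -ob.
So lovsuwloln → lovsuwlolnnoth.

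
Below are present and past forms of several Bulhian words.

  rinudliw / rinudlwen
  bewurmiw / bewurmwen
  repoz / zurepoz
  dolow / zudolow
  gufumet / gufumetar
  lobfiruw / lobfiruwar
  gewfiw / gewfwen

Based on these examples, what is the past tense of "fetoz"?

zufetoz

"fetoz" has last vowel 'o'. The stems whose last vowel is 'o' (repoz → zurepoz, dolow → zudolow) add the prefix zu-.
So fetoz → zufetoz.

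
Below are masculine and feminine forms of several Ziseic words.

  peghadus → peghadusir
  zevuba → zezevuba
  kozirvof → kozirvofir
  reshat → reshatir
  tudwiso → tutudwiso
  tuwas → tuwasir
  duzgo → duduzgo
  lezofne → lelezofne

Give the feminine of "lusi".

lulusi

tudwiso and kozirvof both have last vowel 'o' yet inflect differently (tutudwiso, kozirvofir), so the last vowel is not what conditions the rule; whether the stem ends in a vowel or a consonant is.
"lusi" ends in a vowel. The stems ending in a vowel (tudwiso → tutudwiso, lezofne → lelezofne, duzgo → duduzgo) repeat the first consonant+vowel as a prefix.
The other pattern: stems ending in a consonant add -ir.
So lusi → lulusi.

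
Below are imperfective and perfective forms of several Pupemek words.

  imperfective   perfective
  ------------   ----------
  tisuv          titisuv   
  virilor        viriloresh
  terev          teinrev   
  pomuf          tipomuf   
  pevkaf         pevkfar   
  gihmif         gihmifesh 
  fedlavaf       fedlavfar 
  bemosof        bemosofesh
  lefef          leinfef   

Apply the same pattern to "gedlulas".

"gedlulas" has last vowel 'a'. The stems whose last vowel is 'a' (fedlavaf → fedlavfar, pevkaf → pevkfar) delete the last vowel and add -ar.
The other patterns: stems whose last vowel is 'u' add the prefix ti-; stems whose last vowel is 'i' or 'o' add -esh; stems whose last vowel is 'e' insert -in- after the first vowel.
So gedlulas → gedlulsar.

gedlulsar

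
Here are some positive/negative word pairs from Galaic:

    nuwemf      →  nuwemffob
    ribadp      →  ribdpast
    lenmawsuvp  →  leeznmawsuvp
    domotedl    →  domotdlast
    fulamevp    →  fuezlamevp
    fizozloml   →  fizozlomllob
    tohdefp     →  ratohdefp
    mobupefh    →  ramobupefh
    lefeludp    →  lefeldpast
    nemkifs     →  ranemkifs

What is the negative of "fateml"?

fatemllob

fizozloml and domotedl both end in -l yet inflect differently (fizozlomllob, domotdlast), so the final letter is not what conditions the rule; the second-to-last letter is.
"fateml" has second-to-last letter 'm'. The stems whose second-to-last letter is 'm' (fizozloml → fizozlomllob, nuwemf → nuwemffob) double the final consonant and add -ob.
So fateml → fatemllob.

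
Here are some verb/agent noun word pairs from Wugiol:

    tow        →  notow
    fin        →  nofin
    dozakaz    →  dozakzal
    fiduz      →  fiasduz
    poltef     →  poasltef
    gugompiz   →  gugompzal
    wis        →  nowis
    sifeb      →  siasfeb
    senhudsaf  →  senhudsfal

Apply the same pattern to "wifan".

"wifan" has 2 vowels. The stems with 2 vowels (poltef → poasltef, fiduz → fiasduz, sifeb → siasfeb) insert -as- after the first vowel.
So wifan → wiasfan.

wiasfan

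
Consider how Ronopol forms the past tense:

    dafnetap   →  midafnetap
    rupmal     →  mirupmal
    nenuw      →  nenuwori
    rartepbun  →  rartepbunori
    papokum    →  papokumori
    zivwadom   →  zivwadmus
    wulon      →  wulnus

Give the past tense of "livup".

"livup" has last vowel 'u'. The stems whose last vowel is 'u' (nenuw → nenuwori, rartepbun → rartepbunori, papokum → papokumori) add -ori.
The other patterns: stems whose last vowel is 'a' add the prefix mi-; stems whose last vowel is 'o' delete the last vowel and add -us.
So livup → livupori.

livupori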